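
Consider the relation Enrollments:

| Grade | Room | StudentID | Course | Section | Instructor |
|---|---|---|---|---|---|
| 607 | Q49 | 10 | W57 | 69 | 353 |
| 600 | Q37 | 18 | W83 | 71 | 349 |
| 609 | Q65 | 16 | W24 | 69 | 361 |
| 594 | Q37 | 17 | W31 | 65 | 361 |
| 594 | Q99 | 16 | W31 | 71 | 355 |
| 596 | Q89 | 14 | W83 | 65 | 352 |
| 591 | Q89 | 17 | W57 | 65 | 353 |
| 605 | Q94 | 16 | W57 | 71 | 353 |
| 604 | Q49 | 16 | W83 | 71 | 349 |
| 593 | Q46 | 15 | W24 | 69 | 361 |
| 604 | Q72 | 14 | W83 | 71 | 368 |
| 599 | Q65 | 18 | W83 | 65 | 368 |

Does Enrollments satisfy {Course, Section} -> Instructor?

(Course=W57, Section=69): 1 row → Instructor = 353 ✓
(Course=W83, Section=71): 3 rows → Instructor takes values {349, 368} — violation
(Course=W24, Section=69): 2 rows → Instructor = 361, 361 ✓
(Course=W31, Section=65): 1 row → Instructor = 361 ✓
(Course=W31, Section=71): 1 row → Instructor = 355 ✓
(Course=W83, Section=65): 2 rows → Instructor takes values {352, 368} — violation
(Course=W57, Section=65): 1 row → Instructor = 353 ✓
(Course=W57, Section=71): 1 row → Instructor = 353 ✓
Two rows agree on {Course, Section} but differ on Instructor, so {Course, Section} -> Instructor does not hold.

No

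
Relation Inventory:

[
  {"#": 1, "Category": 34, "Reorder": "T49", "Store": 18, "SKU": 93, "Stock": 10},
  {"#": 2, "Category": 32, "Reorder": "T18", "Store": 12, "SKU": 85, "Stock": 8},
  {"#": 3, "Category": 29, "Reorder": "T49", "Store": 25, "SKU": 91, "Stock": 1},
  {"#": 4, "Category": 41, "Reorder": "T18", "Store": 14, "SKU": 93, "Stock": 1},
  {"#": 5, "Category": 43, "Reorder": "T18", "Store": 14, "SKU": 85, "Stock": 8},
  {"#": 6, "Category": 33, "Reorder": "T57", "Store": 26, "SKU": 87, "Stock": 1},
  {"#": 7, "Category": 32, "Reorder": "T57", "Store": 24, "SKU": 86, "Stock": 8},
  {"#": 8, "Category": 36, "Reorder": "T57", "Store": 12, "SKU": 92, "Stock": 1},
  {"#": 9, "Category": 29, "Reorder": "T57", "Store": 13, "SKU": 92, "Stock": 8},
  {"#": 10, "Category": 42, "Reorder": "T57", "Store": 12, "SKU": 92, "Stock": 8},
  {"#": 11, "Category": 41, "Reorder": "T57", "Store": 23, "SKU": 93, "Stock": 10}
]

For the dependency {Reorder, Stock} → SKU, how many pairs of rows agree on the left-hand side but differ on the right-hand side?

(Reorder=T18, Stock=8): all 2 rows agree on SKU — 0 pairs.
(Reorder=T57, Stock=1): violating pairs (6,8) — 1 pair.
(Reorder=T57, Stock=8): violating pairs (7,9), (7,10) — 2 pairs.

3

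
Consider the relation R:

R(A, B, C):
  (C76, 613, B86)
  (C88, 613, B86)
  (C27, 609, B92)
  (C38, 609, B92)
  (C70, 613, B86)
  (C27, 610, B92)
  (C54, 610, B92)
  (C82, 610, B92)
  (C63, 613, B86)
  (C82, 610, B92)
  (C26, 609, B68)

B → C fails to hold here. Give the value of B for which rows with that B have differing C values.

609

B=613: 4 rows → C = B86, B86, B86, B86 ✓
B=609: 3 rows → C takes values {B92, B68} — violation
B=610: 4 rows → C = B92, B92, B92, B92 ✓
The only B value with inconsistent C is B=609.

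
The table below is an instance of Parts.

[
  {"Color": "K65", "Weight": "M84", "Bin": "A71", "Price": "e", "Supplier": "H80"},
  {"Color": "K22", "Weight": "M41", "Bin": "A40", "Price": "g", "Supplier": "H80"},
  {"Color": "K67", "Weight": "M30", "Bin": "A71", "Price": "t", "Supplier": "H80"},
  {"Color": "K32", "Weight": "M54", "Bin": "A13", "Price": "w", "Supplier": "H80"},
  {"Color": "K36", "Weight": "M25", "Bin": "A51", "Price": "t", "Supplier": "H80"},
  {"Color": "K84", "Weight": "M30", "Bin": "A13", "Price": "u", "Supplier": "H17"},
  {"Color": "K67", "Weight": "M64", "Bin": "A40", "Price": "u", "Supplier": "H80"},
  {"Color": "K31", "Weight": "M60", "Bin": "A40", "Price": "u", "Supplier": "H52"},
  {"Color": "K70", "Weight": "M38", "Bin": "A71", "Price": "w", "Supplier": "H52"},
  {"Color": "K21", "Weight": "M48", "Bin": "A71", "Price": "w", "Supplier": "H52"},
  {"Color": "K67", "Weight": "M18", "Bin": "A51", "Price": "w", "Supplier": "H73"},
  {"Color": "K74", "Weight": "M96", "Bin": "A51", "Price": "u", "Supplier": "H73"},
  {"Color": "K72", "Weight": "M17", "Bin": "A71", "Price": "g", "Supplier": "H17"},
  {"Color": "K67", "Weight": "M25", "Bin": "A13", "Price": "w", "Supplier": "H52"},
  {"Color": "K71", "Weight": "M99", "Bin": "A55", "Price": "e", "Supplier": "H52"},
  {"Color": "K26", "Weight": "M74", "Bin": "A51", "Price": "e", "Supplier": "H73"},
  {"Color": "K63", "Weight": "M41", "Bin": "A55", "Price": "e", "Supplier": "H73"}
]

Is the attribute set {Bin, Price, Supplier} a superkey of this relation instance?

Two distinct rows share (Bin=A71, Price=w, Supplier=H52), so {Bin, Price, Supplier} does not determine every attribute — not a superkey.

No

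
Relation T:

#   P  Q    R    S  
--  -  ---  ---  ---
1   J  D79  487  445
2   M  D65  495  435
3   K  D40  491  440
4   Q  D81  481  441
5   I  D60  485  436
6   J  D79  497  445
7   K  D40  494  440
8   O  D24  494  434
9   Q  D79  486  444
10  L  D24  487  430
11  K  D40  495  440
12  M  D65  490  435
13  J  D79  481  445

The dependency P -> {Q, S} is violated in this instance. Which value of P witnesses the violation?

Q

P=J: rows 1, 6, 13 → {Q,S} = (D79, 445), (D79, 445), (D79, 445) ✓
P=M: rows 2, 12 → {Q,S} = (D65, 435), (D65, 435) ✓
P=K: rows 3, 7, 11 → {Q,S} = (D40, 440), (D40, 440), (D40, 440) ✓
P=Q: rows 4, 9 → {Q,S} takes values {(D81, 441), (D79, 444)} — violation
P=I: row 5 → {Q,S} = (D60, 436) ✓
P=O: row 8 → {Q,S} = (D24, 434) ✓
P=L: row 10 → {Q,S} = (D24, 430) ✓
The only P value with inconsistent RHS is P=Q.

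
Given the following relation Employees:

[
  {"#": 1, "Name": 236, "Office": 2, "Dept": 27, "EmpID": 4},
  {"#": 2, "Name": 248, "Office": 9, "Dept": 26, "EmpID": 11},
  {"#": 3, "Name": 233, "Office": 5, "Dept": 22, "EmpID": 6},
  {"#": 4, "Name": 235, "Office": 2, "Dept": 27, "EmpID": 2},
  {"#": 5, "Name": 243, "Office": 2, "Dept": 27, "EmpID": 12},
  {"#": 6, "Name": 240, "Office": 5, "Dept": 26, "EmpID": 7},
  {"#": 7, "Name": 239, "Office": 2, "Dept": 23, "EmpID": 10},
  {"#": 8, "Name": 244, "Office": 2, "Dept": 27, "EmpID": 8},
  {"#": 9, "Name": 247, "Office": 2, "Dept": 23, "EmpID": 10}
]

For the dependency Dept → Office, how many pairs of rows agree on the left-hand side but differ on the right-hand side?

Dept=27: all 4 rows agree on Office — 0 pairs.
Dept=26: violating pairs (2,6) — 1 pair.
Dept=23: all 2 rows agree on Office — 0 pairs.

1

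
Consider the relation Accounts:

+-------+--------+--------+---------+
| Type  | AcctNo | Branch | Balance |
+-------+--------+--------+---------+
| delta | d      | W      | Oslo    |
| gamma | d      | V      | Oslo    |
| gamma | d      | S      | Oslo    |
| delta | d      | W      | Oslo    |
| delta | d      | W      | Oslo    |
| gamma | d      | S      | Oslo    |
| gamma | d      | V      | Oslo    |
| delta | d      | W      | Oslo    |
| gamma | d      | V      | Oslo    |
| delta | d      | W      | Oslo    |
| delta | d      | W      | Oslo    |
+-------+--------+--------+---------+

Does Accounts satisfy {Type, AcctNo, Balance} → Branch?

No

(Type=delta, AcctNo=d, Balance=Oslo): 6 rows → Branch = W, W, W, W, W, W ✓
(Type=gamma, AcctNo=d, Balance=Oslo): 5 rows → Branch takes values {V, S} — violation
Two rows agree on {Type, AcctNo, Balance} but differ on Branch, so {Type, AcctNo, Balance} → Branch does not hold.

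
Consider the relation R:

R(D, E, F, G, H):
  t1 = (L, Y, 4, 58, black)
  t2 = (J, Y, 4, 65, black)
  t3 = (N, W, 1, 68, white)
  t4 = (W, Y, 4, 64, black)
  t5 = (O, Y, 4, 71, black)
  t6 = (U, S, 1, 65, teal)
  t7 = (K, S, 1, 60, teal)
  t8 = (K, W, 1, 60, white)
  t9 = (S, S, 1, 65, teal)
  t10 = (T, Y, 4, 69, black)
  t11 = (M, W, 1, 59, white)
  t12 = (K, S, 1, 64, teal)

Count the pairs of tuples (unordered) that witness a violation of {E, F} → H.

0

(E=Y, F=4): all 5 rows agree on H — 0 pairs.
(E=W, F=1): all 3 rows agree on H — 0 pairs.
(E=S, F=1): all 4 rows agree on H — 0 pairs.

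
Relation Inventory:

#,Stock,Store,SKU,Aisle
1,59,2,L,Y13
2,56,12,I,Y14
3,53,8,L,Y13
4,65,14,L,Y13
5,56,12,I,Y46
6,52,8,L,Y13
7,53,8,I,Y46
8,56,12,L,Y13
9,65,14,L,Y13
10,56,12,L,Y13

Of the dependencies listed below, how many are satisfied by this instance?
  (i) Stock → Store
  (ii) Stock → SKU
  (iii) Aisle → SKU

(i) Stock → Store: every LHS value maps to a single RHS value — holds.
(ii) Stock → SKU: Stock=56: rows 2, 5, 8, 10 → SKU takes values {I, L} — violation; Stock=53: rows 3, 7 → SKU takes values {L, I} — violation — fails.
(iii) Aisle → SKU: every LHS value maps to a single RHS value — holds.
2 of the 3 dependencies hold.

2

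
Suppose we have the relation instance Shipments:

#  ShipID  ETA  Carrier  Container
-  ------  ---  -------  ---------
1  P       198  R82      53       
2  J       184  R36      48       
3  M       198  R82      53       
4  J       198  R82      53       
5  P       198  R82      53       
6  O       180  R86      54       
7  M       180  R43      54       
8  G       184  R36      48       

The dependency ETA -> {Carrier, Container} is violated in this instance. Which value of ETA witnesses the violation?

180

ETA=198: rows 1, 3, 4, 5 → {Carrier,Container} = (R82, 53), (R82, 53), (R82, 53), (R82, 53) ✓
ETA=184: rows 2, 8 → {Carrier,Container} = (R36, 48), (R36, 48) ✓
ETA=180: rows 6, 7 → {Carrier,Container} takes values {(R86, 54), (R43, 54)} — violation
The only ETA value with inconsistent RHS is ETA=180.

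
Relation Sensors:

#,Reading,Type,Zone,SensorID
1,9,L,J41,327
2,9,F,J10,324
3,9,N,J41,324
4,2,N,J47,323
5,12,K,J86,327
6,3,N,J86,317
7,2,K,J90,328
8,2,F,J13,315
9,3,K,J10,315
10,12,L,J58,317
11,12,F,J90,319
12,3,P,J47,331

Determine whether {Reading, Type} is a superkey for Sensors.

All 12 rows have distinct {Reading, Type} values, so {Reading, Type} → (all attributes) holds and {Reading, Type} is a superkey.

Yes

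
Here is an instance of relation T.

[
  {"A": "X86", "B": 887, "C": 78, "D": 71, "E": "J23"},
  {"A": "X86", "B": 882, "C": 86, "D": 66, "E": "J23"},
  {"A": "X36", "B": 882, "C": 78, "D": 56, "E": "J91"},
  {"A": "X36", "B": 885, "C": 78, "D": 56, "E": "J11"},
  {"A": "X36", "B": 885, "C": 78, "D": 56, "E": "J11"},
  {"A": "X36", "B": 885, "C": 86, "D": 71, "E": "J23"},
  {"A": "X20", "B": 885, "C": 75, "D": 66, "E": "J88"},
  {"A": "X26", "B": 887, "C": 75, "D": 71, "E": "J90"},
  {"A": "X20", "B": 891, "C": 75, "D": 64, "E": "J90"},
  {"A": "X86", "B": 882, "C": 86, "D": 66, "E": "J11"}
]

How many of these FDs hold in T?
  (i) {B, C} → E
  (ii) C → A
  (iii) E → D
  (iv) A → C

(i) {B, C} → E: (B=882, C=86): 2 rows → E takes values {J23, J11} — violation — fails.
(ii) C → A: C=78: 4 rows → A takes values {X86, X36} — violation; C=86: 3 rows → A takes values {X86, X36} — violation; C=75: 3 rows → A takes values {X20, X26} — violation — fails.
(iii) E → D: E=J23: 3 rows → D takes values {71, 66} — violation; E=J11: 3 rows → D takes values {56, 66} — violation; E=J90: 2 rows → D takes values {71, 64} — violation — fails.
(iv) A → C: A=X86: 3 rows → C takes values {78, 86} — violation; A=X36: 4 rows → C takes values {78, 86} — violation — fails.
None of the 4 dependencies hold.

0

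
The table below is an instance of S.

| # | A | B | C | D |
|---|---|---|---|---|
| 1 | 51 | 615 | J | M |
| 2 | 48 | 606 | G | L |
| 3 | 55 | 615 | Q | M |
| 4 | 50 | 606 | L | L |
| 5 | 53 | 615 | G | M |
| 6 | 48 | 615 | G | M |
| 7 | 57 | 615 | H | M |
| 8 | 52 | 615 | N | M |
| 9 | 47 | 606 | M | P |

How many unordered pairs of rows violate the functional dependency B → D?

B=615: all 6 rows agree on D — 0 pairs.
B=606: violating pairs (2,9), (4,9) — 2 pairs.

2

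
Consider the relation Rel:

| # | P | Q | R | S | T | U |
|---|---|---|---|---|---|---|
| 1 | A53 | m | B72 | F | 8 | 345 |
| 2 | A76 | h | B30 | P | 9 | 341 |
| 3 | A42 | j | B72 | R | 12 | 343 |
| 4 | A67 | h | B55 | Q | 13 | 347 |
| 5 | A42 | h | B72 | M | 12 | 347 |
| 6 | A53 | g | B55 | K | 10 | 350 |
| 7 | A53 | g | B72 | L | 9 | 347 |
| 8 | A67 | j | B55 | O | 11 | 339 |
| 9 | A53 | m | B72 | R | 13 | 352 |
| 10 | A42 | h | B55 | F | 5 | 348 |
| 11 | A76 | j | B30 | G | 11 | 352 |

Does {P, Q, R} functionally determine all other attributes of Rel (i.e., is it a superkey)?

Rows 1 and 9 have the same {P, Q, R} value (P=A53, Q=m, R=B72) but are distinct tuples, so {P, Q, R} does not determine every attribute — not a superkey.

No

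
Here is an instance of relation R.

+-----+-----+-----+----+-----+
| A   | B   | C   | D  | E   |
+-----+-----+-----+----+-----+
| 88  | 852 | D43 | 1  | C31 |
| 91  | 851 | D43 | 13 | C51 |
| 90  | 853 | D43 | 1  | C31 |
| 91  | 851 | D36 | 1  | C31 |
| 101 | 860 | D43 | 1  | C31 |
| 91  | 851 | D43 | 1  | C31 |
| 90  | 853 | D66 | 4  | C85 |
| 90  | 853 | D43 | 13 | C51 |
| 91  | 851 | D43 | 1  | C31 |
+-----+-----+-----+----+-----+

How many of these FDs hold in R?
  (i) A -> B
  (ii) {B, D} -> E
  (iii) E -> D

3

(i) A -> B: every LHS value maps to a single RHS value — holds.
(ii) {B, D} -> E: every LHS value maps to a single RHS value — holds.
(iii) E -> D: every LHS value maps to a single RHS value — holds.
3 of the 3 dependencies hold.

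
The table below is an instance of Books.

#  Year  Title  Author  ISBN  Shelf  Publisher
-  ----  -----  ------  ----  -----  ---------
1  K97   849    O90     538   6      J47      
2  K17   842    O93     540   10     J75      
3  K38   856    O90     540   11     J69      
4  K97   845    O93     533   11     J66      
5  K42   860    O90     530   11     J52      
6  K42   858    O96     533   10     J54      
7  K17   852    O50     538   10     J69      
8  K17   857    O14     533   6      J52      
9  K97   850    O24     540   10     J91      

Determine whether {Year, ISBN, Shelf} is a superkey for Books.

Yes

All 9 rows have distinct {Year, ISBN, Shelf} values, so {Year, ISBN, Shelf} → (all attributes) holds and {Year, ISBN, Shelf} is a superkey.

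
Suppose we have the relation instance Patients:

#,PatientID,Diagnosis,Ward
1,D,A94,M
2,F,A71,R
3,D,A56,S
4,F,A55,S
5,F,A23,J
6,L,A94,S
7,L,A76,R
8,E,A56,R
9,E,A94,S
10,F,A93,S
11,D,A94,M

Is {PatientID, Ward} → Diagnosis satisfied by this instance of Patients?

No

(PatientID=D, Ward=M): rows 1, 11 → Diagnosis = A94, A94 ✓
(PatientID=F, Ward=R): row 2 → Diagnosis = A71 ✓
(PatientID=D, Ward=S): row 3 → Diagnosis = A56 ✓
(PatientID=F, Ward=S): rows 4, 10 → Diagnosis takes values {A55, A93} — violation
(PatientID=F, Ward=J): row 5 → Diagnosis = A23 ✓
(PatientID=L, Ward=S): row 6 → Diagnosis = A94 ✓
(PatientID=L, Ward=R): row 7 → Diagnosis = A76 ✓
(PatientID=E, Ward=R): row 8 → Diagnosis = A56 ✓
(PatientID=E, Ward=S): row 9 → Diagnosis = A94 ✓
Two rows agree on {PatientID, Ward} but differ on Diagnosis, so {PatientID, Ward} → Diagnosis does not hold.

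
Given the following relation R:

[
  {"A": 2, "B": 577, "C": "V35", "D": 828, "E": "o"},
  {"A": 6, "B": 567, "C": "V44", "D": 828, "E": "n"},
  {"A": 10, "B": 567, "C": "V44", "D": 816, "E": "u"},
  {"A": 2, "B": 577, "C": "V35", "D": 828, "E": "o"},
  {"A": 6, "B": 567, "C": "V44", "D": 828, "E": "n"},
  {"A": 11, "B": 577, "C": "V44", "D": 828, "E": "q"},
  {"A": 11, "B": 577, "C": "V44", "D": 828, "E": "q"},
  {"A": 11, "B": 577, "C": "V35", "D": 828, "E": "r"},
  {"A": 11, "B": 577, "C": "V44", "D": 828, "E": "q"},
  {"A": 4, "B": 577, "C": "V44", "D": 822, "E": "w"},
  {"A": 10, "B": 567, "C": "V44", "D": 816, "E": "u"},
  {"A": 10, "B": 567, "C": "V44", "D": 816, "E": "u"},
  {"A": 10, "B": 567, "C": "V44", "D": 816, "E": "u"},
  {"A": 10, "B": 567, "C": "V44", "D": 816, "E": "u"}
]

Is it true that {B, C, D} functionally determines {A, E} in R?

No

(B=577, C=V35, D=828): 3 rows → {A,E} takes values {(2, o), (11, r)} — violation
(B=567, C=V44, D=828): 2 rows → {A,E} = (6, n), (6, n) ✓
(B=567, C=V44, D=816): 5 rows → {A,E} = (10, u), (10, u), (10, u), (10, u), (10, u) ✓
(B=577, C=V44, D=828): 3 rows → {A,E} = (11, q), (11, q), (11, q) ✓
(B=577, C=V44, D=822): 1 row → {A,E} = (4, w) ✓
Two rows agree on {B, C, D} but differ on {A, E}, so {B, C, D} → {A, E} does not hold.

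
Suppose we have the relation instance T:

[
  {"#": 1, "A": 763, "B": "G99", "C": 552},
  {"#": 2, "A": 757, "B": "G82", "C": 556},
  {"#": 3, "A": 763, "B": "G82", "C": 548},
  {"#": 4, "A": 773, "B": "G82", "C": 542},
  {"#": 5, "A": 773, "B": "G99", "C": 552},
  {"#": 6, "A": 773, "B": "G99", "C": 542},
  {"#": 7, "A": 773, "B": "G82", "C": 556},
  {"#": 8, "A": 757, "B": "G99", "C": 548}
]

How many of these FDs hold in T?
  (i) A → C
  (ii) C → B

(i) A → C: A=763: rows 1, 3 → C takes values {552, 548} — violation; A=757: rows 2, 8 → C takes values {556, 548} — violation; A=773: rows 4, 5, 6, 7 → C takes values {542, 552, 556} — violation — fails.
(ii) C → B: C=548: rows 3, 8 → B takes values {G82, G99} — violation; C=542: rows 4, 6 → B takes values {G82, G99} — violation — fails.
None of the 2 dependencies hold.

0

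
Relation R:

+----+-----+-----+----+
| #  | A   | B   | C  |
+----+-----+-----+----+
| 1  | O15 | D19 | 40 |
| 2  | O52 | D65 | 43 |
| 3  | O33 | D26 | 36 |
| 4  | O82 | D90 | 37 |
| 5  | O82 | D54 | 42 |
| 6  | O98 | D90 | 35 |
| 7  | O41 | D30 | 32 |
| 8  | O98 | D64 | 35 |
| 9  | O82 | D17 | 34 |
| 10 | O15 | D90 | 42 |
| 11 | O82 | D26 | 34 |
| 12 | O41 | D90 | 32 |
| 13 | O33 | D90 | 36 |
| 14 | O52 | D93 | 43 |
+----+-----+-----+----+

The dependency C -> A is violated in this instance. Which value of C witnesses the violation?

C=40: row 1 → A = O15 ✓
C=43: rows 2, 14 → A = O52, O52 ✓
C=36: rows 3, 13 → A = O33, O33 ✓
C=37: row 4 → A = O82 ✓
C=42: rows 5, 10 → A takes values {O82, O15} — violation
C=35: rows 6, 8 → A = O98, O98 ✓
C=32: rows 7, 12 → A = O41, O41 ✓
C=34: rows 9, 11 → A = O82, O82 ✓
The only C value with inconsistent A is C=42.

42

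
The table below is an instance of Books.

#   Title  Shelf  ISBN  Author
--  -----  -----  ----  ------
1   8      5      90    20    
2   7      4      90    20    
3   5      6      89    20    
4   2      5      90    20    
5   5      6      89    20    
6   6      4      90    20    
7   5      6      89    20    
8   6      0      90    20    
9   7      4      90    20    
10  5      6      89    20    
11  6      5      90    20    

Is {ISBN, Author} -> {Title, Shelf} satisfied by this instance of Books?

No

(ISBN=90, Author=20): rows 1, 2, 4, 6, 8, 9, 11 → {Title,Shelf} takes values {(8, 5), (7, 4), (2, 5), (6, 4), (6, 0), (6, 5)} — violation
(ISBN=89, Author=20): rows 3, 5, 7, 10 → {Title,Shelf} = (5, 6), (5, 6), (5, 6), (5, 6) ✓
Two rows agree on {ISBN, Author} but differ on {Title, Shelf}, so {ISBN, Author} -> {Title, Shelf} does not hold.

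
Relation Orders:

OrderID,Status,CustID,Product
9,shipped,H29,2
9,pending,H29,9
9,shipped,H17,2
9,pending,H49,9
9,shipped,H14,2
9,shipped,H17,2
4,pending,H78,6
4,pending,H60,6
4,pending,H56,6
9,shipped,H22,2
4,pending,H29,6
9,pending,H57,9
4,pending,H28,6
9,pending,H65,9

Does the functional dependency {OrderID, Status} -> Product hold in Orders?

Yes

(OrderID=9, Status=shipped): 5 rows → Product = 2, 2, 2, 2, 2 ✓
(OrderID=9, Status=pending): 4 rows → Product = 9, 9, 9, 9 ✓
(OrderID=4, Status=pending): 5 rows → Product = 6, 6, 6, 6, 6 ✓
Every {OrderID, Status} value is associated with a single Product value, so {OrderID, Status} -> Product holds.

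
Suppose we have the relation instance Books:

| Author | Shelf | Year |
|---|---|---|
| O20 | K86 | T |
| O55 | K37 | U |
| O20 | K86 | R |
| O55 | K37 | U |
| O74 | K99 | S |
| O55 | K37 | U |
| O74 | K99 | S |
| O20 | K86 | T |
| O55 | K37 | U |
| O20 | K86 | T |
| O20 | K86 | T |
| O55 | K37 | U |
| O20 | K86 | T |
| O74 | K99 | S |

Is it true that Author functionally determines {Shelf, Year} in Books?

No

Author=O20: 6 rows → {Shelf,Year} takes values {(K86, T), (K86, R)} — violation
Author=O55: 5 rows → {Shelf,Year} = (K37, U), (K37, U), (K37, U), (K37, U), (K37, U) ✓
Author=O74: 3 rows → {Shelf,Year} = (K99, S), (K99, S), (K99, S) ✓
Two rows agree on Author but differ on {Shelf, Year}, so Author -> {Shelf, Year} does not hold.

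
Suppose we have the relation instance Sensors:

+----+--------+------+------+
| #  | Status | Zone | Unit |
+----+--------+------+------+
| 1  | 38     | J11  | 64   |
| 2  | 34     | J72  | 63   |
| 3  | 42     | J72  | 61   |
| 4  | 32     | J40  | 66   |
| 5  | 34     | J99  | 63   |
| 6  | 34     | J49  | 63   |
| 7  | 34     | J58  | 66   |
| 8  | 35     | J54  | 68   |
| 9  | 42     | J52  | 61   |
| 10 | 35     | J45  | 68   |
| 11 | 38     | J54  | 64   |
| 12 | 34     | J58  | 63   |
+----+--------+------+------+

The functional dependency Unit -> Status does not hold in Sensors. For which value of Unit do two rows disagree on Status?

66

Unit=64: rows 1, 11 → Status = 38, 38 ✓
Unit=63: rows 2, 5, 6, 12 → Status = 34, 34, 34, 34 ✓
Unit=61: rows 3, 9 → Status = 42, 42 ✓
Unit=66: rows 4, 7 → Status takes values {32, 34} — violation
Unit=68: rows 8, 10 → Status = 35, 35 ✓
The only Unit value with inconsistent Status is Unit=66.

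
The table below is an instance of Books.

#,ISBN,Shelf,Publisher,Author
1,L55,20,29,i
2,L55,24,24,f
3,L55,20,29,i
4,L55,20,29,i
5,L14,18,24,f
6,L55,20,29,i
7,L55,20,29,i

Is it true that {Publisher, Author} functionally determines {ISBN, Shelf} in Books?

No

(Publisher=29, Author=i): rows 1, 3, 4, 6, 7 → {ISBN,Shelf} = (L55, 20), (L55, 20), (L55, 20), (L55, 20), (L55, 20) ✓
(Publisher=24, Author=f): rows 2, 5 → {ISBN,Shelf} takes values {(L55, 24), (L14, 18)} — violation
Two rows agree on {Publisher, Author} but differ on {ISBN, Shelf}, so {Publisher, Author} -> {ISBN, Shelf} does not hold.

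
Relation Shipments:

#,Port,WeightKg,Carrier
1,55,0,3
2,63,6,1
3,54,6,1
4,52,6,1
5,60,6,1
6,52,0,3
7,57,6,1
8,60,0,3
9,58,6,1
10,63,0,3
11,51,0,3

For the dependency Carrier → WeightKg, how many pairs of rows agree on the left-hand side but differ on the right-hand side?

0

Carrier=3: all 5 rows agree on WeightKg — 0 pairs.
Carrier=1: all 6 rows agree on WeightKg — 0 pairs.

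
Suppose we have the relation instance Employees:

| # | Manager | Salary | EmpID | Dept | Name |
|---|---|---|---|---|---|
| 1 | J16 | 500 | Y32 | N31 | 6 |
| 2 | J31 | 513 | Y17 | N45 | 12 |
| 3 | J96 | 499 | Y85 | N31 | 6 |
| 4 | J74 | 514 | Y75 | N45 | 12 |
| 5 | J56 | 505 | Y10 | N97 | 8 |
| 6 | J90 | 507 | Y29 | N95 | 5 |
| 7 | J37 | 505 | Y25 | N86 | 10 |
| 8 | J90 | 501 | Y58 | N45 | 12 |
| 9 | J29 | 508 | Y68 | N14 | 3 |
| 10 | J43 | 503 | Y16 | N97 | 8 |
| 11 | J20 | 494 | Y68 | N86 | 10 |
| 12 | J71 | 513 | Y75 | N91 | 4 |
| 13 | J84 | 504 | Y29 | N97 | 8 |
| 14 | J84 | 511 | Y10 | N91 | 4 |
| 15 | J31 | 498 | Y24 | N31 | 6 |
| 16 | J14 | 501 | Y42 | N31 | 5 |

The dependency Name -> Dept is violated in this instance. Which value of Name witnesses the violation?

5

Name=6: rows 1, 3, 15 → Dept = N31, N31, N31 ✓
Name=12: rows 2, 4, 8 → Dept = N45, N45, N45 ✓
Name=8: rows 5, 10, 13 → Dept = N97, N97, N97 ✓
Name=5: rows 6, 16 → Dept takes values {N95, N31} — violation
Name=10: rows 7, 11 → Dept = N86, N86 ✓
Name=3: row 9 → Dept = N14 ✓
Name=4: rows 12, 14 → Dept = N91, N91 ✓
The only Name value with inconsistent Dept is Name=5.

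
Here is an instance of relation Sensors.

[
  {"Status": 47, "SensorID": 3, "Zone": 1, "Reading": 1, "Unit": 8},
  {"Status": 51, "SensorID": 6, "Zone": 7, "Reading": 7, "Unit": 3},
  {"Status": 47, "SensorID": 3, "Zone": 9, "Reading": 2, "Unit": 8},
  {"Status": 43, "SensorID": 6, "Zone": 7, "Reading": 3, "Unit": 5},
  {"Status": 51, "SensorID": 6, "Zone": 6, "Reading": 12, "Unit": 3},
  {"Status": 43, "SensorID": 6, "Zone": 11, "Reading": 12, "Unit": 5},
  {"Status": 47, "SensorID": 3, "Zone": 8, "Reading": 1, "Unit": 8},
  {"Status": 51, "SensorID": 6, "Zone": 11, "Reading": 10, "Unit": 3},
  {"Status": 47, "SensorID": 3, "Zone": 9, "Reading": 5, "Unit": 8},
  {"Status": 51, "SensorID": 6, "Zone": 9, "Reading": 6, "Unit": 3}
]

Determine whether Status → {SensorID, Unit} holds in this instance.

Status=47: 4 rows → {SensorID,Unit} = (3, 8), (3, 8), (3, 8), (3, 8) ✓
Status=51: 4 rows → {SensorID,Unit} = (6, 3), (6, 3), (6, 3), (6, 3) ✓
Status=43: 2 rows → {SensorID,Unit} = (6, 5), (6, 5) ✓
Every Status value is associated with a single {SensorID, Unit} value, so Status → {SensorID, Unit} holds.

Yes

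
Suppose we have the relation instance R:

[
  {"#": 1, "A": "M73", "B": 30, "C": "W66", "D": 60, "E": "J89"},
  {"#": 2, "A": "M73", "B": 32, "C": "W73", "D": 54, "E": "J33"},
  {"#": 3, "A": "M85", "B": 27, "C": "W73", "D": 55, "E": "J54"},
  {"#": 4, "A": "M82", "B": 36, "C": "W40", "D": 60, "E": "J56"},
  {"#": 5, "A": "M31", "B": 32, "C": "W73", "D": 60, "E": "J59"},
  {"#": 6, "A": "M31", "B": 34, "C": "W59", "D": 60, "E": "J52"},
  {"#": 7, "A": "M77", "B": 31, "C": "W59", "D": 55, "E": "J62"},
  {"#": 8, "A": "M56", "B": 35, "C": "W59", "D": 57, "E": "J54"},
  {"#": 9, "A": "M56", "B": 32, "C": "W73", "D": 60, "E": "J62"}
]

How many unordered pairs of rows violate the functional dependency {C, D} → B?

0

(C=W73, D=60): all 2 rows agree on B — 0 pairs.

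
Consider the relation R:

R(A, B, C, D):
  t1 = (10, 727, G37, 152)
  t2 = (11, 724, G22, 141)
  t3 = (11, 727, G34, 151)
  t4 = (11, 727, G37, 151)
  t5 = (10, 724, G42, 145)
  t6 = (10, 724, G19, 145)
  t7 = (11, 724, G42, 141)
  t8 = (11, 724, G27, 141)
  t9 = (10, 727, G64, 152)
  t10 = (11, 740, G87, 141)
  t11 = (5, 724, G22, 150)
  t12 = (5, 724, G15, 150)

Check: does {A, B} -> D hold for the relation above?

(A=10, B=727): rows 1, 9 → D = 152, 152 ✓
(A=11, B=724): rows 2, 7, 8 → D = 141, 141, 141 ✓
(A=11, B=727): rows 3, 4 → D = 151, 151 ✓
(A=10, B=724): rows 5, 6 → D = 145, 145 ✓
(A=11, B=740): row 10 → D = 141 ✓
(A=5, B=724): rows 11, 12 → D = 150, 150 ✓
Every {A, B} value is associated with a single D value, so {A, B} -> D holds.

Yes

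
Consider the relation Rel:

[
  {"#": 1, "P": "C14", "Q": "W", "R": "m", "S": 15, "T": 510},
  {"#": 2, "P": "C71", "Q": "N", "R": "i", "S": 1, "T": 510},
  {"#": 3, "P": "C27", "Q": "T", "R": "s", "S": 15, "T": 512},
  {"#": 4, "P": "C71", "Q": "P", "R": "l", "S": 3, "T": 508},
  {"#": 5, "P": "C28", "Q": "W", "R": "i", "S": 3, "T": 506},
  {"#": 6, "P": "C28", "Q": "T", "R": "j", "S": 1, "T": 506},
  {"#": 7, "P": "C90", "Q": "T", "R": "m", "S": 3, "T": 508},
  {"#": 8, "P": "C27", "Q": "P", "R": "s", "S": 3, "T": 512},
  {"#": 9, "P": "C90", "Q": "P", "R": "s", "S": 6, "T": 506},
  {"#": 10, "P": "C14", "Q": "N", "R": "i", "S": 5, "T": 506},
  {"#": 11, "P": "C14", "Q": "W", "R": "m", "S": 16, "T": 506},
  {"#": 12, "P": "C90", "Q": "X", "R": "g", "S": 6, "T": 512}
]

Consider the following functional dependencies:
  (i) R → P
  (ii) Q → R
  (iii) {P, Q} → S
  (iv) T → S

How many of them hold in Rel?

(i) R → P: R=m: rows 1, 7, 11 → P takes values {C14, C90} — violation; R=i: rows 2, 5, 10 → P takes values {C71, C28, C14} — violation; R=s: rows 3, 8, 9 → P takes values {C27, C90} — violation — fails.
(ii) Q → R: Q=W: rows 1, 5, 11 → R takes values {m, i} — violation; Q=T: rows 3, 6, 7 → R takes values {s, j, m} — violation; Q=P: rows 4, 8, 9 → R takes values {l, s} — violation — fails.
(iii) {P, Q} → S: (P=C14, Q=W): rows 1, 11 → S takes values {15, 16} — violation — fails.
(iv) T → S: T=510: rows 1, 2 → S takes values {15, 1} — violation; T=512: rows 3, 8, 12 → S takes values {15, 3, 6} — violation; T=506: rows 5, 6, 9, 10, 11 → S takes values {3, 1, 6, 5, 16} — violation — fails.
None of the 4 dependencies hold.

0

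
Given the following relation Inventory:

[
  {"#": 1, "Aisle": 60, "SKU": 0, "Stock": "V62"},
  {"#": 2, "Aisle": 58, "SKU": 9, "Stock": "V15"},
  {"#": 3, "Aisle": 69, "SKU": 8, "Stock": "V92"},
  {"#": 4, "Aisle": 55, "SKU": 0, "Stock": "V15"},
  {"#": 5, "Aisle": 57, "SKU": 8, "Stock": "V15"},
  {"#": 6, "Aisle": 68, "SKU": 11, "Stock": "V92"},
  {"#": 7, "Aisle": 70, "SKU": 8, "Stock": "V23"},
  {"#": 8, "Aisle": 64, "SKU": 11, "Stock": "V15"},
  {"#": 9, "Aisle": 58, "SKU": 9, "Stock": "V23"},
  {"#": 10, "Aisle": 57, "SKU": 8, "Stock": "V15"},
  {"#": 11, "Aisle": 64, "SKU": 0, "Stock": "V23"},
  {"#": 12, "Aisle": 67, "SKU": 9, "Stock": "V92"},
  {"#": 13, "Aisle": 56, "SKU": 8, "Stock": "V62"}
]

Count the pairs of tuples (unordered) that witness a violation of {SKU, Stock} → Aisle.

0

(SKU=8, Stock=V15): all 2 rows agree on Aisle — 0 pairs.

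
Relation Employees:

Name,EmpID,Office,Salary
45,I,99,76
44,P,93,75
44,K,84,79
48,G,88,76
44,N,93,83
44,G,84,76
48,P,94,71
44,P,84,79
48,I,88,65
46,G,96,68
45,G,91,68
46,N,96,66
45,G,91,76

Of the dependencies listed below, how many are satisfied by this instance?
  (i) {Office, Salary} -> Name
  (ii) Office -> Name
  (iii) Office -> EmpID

(i) {Office, Salary} -> Name: every LHS value maps to a single RHS value — holds.
(ii) Office -> Name: every LHS value maps to a single RHS value — holds.
(iii) Office -> EmpID: Office=93: 2 rows → EmpID takes values {P, N} — violation; Office=84: 3 rows → EmpID takes values {K, G, P} — violation; Office=88: 2 rows → EmpID takes values {G, I} — violation; Office=96: 2 rows → EmpID takes values {G, N} — violation — fails.
2 of the 3 dependencies hold.

2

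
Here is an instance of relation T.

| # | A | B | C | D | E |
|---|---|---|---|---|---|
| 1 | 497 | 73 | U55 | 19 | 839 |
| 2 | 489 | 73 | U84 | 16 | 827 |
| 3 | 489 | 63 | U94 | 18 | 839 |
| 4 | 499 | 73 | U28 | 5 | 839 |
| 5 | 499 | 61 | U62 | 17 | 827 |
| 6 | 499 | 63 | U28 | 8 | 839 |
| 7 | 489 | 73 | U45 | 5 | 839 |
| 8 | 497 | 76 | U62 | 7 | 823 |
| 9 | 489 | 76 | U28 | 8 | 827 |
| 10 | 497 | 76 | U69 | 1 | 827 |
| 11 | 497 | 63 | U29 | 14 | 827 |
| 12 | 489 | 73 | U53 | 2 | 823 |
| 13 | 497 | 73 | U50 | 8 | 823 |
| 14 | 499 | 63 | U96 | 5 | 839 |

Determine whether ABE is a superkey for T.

No

Rows 6 and 14 have the same ABE value (A=499, B=63, E=839) but are distinct tuples, so ABE does not determine every attribute — not a superkey.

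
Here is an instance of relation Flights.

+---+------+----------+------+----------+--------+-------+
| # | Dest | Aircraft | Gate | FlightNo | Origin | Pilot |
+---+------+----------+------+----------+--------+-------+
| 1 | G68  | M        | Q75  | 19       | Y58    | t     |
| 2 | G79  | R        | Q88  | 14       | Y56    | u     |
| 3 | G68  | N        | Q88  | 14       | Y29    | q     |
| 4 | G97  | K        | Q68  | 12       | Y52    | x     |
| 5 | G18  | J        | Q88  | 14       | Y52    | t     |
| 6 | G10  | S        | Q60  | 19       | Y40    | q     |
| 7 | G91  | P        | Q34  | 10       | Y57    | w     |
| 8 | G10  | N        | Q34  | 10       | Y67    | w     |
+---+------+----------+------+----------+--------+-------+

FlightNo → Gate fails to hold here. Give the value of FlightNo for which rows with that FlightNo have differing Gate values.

19

FlightNo=19: rows 1, 6 → Gate takes values {Q75, Q60} — violation
FlightNo=14: rows 2, 3, 5 → Gate = Q88, Q88, Q88 ✓
FlightNo=12: row 4 → Gate = Q68 ✓
FlightNo=10: rows 7, 8 → Gate = Q34, Q34 ✓
The only FlightNo value with inconsistent Gate is FlightNo=19.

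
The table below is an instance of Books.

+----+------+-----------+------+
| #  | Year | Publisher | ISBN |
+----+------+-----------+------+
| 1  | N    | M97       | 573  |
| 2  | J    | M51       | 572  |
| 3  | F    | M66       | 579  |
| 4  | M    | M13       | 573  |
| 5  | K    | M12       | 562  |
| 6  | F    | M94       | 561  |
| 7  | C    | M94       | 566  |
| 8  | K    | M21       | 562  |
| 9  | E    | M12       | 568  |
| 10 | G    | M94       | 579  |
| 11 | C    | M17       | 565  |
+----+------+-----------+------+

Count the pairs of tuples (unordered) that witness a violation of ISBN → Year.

ISBN=573: violating pairs (1,4) — 1 pair.
ISBN=579: violating pairs (3,10) — 1 pair.
ISBN=562: all 2 rows agree on Year — 0 pairs.

2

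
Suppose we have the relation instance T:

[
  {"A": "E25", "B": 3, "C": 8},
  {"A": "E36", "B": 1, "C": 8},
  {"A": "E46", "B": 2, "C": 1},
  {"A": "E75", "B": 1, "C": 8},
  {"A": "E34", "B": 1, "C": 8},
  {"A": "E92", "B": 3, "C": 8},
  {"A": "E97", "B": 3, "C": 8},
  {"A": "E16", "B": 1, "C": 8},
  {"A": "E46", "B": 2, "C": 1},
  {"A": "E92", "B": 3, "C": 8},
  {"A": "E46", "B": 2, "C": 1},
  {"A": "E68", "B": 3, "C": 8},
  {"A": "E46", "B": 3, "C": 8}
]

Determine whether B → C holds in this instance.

Yes

B=3: 6 rows → C = 8, 8, 8, 8, 8, 8 ✓
B=1: 4 rows → C = 8, 8, 8, 8 ✓
B=2: 3 rows → C = 1, 1, 1 ✓
Every B value is associated with a single C value, so B → C holds.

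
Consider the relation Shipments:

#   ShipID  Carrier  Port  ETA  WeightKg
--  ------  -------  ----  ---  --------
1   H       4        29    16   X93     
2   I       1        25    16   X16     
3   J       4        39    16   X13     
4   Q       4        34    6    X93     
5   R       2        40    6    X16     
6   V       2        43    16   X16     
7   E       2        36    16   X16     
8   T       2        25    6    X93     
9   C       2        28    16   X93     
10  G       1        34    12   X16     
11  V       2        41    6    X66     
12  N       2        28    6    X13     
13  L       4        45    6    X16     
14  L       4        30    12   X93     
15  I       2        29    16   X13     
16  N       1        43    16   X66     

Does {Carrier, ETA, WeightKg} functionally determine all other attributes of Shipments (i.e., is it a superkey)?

No

Rows 6 and 7 have the same {Carrier, ETA, WeightKg} value (Carrier=2, ETA=16, WeightKg=X16) but are distinct tuples, so {Carrier, ETA, WeightKg} does not determine every attribute — not a superkey.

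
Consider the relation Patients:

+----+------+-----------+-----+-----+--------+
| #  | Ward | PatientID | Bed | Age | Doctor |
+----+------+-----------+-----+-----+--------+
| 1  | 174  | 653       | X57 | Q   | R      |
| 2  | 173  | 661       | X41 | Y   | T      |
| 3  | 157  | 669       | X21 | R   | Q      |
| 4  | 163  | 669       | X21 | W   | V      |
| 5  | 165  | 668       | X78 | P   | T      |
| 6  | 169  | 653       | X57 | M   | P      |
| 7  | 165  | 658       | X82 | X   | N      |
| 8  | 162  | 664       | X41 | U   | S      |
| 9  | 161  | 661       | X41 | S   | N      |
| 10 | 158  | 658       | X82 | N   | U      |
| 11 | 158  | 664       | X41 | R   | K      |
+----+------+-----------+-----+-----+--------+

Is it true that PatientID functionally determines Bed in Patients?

Yes

PatientID=653: rows 1, 6 → Bed = X57, X57 ✓
PatientID=661: rows 2, 9 → Bed = X41, X41 ✓
PatientID=669: rows 3, 4 → Bed = X21, X21 ✓
PatientID=668: row 5 → Bed = X78 ✓
PatientID=658: rows 7, 10 → Bed = X82, X82 ✓
PatientID=664: rows 8, 11 → Bed = X41, X41 ✓
Every PatientID value is associated with a single Bed value, so PatientID -> Bed holds.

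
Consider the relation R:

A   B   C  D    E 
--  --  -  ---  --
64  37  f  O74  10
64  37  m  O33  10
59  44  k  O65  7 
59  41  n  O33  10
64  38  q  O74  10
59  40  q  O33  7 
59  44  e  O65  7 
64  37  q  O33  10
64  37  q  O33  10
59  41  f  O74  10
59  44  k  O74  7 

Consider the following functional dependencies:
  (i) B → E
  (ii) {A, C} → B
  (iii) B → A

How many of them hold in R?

2

(i) B → E: every LHS value maps to a single RHS value — holds.
(ii) {A, C} → B: (A=64, C=q): 3 rows → B takes values {38, 37} — violation — fails.
(iii) B → A: every LHS value maps to a single RHS value — holds.
2 of the 3 dependencies hold.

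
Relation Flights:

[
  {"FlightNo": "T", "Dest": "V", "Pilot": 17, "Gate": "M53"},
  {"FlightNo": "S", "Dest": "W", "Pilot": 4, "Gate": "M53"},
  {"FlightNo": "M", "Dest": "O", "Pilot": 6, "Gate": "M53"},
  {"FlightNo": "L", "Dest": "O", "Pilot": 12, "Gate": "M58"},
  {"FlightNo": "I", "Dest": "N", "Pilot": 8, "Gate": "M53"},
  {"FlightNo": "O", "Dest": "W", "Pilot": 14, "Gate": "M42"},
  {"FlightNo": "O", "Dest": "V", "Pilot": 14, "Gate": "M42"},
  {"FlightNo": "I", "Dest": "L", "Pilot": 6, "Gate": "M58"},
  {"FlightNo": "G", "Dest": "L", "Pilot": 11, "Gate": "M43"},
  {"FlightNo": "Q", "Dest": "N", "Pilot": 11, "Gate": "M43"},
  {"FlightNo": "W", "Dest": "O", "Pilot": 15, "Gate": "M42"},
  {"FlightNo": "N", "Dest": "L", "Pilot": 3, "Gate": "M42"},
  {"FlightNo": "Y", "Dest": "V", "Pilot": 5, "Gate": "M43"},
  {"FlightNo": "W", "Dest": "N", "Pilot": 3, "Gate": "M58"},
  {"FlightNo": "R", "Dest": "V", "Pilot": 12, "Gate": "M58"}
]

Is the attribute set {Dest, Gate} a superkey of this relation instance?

Yes

All 15 rows have distinct {Dest, Gate} values, so {Dest, Gate} → (all attributes) holds and {Dest, Gate} is a superkey.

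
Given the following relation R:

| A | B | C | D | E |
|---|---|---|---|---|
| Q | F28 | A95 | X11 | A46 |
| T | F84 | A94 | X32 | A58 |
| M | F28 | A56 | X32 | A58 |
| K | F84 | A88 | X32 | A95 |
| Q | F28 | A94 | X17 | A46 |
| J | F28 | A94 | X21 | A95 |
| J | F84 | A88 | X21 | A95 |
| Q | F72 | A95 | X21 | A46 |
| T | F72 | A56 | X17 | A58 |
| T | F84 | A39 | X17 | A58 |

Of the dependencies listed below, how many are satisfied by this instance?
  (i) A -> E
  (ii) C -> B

(i) A -> E: every LHS value maps to a single RHS value — holds.
(ii) C -> B: C=A95: 2 rows → B takes values {F28, F72} — violation; C=A94: 3 rows → B takes values {F84, F28} — violation; C=A56: 2 rows → B takes values {F28, F72} — violation — fails.
1 of the 2 dependencies holds.

1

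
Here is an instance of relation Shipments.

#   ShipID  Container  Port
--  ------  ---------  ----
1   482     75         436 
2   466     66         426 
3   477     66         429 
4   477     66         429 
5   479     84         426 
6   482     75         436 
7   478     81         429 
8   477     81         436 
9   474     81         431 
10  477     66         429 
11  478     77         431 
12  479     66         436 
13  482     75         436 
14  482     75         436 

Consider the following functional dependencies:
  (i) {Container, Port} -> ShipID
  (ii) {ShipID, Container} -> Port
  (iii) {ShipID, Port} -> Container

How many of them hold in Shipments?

3

(i) {Container, Port} -> ShipID: every LHS value maps to a single RHS value — holds.
(ii) {ShipID, Container} -> Port: every LHS value maps to a single RHS value — holds.
(iii) {ShipID, Port} -> Container: every LHS value maps to a single RHS value — holds.
3 of the 3 dependencies hold.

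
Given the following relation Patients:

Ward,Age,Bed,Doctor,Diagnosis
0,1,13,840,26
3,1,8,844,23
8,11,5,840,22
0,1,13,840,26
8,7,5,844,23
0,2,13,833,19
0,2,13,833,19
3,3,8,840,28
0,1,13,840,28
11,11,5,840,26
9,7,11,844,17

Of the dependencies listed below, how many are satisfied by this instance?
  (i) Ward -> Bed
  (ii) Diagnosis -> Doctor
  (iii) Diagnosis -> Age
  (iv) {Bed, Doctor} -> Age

(i) Ward -> Bed: every LHS value maps to a single RHS value — holds.
(ii) Diagnosis -> Doctor: every LHS value maps to a single RHS value — holds.
(iii) Diagnosis -> Age: Diagnosis=26: 3 rows → Age takes values {1, 11} — violation; Diagnosis=23: 2 rows → Age takes values {1, 7} — violation; Diagnosis=28: 2 rows → Age takes values {3, 1} — violation — fails.
(iv) {Bed, Doctor} -> Age: every LHS value maps to a single RHS value — holds.
3 of the 4 dependencies hold.

3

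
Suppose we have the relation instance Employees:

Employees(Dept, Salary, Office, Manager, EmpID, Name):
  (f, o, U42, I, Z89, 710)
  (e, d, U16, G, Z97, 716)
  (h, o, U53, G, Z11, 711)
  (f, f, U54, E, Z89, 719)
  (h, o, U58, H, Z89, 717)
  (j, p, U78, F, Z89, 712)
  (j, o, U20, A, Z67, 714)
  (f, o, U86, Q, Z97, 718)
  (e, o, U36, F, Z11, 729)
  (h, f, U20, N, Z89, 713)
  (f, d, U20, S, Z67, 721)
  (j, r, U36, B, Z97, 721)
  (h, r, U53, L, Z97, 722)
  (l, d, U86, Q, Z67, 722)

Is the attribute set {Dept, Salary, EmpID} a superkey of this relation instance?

Yes

All 14 rows have distinct {Dept, Salary, EmpID} values, so {Dept, Salary, EmpID} → (all attributes) holds and {Dept, Salary, EmpID} is a superkey.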